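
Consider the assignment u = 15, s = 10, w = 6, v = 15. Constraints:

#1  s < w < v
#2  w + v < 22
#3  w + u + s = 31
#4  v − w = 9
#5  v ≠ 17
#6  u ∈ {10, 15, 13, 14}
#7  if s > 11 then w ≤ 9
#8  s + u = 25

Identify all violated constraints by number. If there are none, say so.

#1 values 10, 6, 15; s = 10 is not < w = 6  false
#2 w + v = 6 + 15 = 21; 21 < 22  true
#3 w + u + s = 6 + 15 + 10 = 31  true
#4 v − w = 15 − 6 = 9  true
#5 v = 15, and 15 ≠ 17  true
#6 u = 15 is in {10, 15, 13, 14}  true
#7 s = 10, not > 11; antecedent false, conditional vacuously true  true
#8 s + u = 10 + 15 = 25  true

Violated: 1.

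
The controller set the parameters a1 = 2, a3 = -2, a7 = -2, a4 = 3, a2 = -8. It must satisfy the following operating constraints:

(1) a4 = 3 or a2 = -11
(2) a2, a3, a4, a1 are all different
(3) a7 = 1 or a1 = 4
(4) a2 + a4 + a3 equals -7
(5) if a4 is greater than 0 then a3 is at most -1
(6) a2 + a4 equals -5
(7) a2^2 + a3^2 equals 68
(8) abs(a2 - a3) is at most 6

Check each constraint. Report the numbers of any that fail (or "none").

Violated: 3.

(1) a4 = 3 = 3 (first disjunct) — holds.
(2) values -8, -2, 3, 2 are pairwise distinct — holds.
(3) a7 = -2 ≠ 1 and a1 = 2 ≠ 4; both disjuncts false — does not hold.
(4) a2 + a4 + a3 = -8 + 3 + (-2) = -7 — holds.
(5) a4 = 3 > 0, so we need a3 ≤ -1; a3 = -2 ≤ -1 — holds.
(6) a2 + a4 = -8 + 3 = -5 — holds.
(7) a2^2 + a3^2 = (-8)^2 + (-2)^2 = 64 + 4 = 68 — holds.
(8) abs(-8 - (-2)) = 6; 6 ≤ 6 — holds.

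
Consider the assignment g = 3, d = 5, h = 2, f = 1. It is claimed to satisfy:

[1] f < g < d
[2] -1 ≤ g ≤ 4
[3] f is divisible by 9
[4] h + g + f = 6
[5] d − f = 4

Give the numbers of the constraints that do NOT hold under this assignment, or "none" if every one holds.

[1] values 1 < 3 < 5 — holds.
[2] g = 3 lies in [-1, 4] — holds.
[3] 1 = 9×0 + 1, so 9 does not divide 1 — fails.
[4] h + g + f = 2 + 3 + 1 = 6 — holds.
[5] d − f = 5 − 1 = 4 — holds.

Constraint 3 is violated.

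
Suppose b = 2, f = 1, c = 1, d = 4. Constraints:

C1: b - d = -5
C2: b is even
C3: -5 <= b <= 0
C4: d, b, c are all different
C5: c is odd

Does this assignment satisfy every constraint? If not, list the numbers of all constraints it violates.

C1: b - d = 2 - 4 = -2, not -5  no
C2: b = 2 is even  yes
C3: b = 2 is outside [-5, 0]  no
C4: values 4, 2, 1 are pairwise distinct  yes
C5: c = 1 is odd  yes

Constraints 1 and 3 are violated.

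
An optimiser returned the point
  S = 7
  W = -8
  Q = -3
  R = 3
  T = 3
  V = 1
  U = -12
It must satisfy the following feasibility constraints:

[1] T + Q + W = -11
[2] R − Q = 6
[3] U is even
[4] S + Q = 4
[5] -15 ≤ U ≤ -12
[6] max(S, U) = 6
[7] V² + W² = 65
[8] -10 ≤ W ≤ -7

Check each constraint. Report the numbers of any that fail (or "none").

[1] T + Q + W = 3 + (-3) + (-8) = -8, not -11  fails
[2] R − Q = 3 − (-3) = 6  holds
[3] U = -12 is even  holds
[4] S + Q = 7 + (-3) = 4  holds
[5] U = -12 lies in [-15, -12]  holds
[6] max(7, -12) = 7, not 6  fails
[7] V² + W² = 1² + (-8)² = 1 + 64 = 65  holds
[8] W = -8 lies in [-10, -7]  holds

Constraints 1 and 6 do not hold.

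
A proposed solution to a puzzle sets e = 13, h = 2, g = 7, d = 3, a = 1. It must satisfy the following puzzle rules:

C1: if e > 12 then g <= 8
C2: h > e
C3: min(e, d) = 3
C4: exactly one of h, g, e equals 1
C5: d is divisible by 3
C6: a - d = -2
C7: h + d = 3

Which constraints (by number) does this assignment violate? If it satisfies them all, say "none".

Constraints 2, 4, and 7 are violated.

C1: e = 13 > 12, so we need g ≤ 8; g = 7 ≤ 8  OK
C2: h = 2, e = 13; 2 ≤ 13 (want >)  FAIL
C3: min(13, 3) = 3  OK
C4: h=2, g=7, e=13; 0 of them equal 1, not exactly one  FAIL
C5: 3 / 3 = 1, so 3 divides 3  OK
C6: a - d = 1 - 3 = -2  OK
C7: h + d = 2 + 3 = 5, not 3  FAIL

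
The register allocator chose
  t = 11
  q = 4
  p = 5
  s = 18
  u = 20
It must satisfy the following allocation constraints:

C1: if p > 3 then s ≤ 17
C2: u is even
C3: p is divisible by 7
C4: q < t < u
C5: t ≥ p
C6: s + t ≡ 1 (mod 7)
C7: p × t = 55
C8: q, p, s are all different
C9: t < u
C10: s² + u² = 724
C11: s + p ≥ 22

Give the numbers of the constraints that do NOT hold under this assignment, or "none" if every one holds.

Constraints 1 and 3 do not hold.

C1: p = 5 > 3, so we need s ≤ 17; but s = 18 > 17  no
C2: u = 20 is even  yes
C3: 5 = 7×0 + 5, so 7 does not divide 5  no
C4: values 4 < 11 < 20  yes
C5: t = 11, p = 5; 11 ≥ 5  yes
C6: s + t = 29; 29 mod 7 = 1  yes
C7: p × t = 5 × 11 = 55  yes
C8: values 4, 5, 18 are pairwise distinct  yes
C9: t = 11, u = 20; 11 < 20  yes
C10: s² + u² = 18² + 20² = 324 + 400 = 724  yes
C11: s + p = 18 + 5 = 23; 23 ≥ 22  yes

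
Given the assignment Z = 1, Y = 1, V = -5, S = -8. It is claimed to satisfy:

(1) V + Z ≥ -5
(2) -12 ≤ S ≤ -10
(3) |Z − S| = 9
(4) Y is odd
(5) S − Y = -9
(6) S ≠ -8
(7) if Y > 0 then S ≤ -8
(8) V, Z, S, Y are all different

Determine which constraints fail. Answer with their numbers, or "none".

(1) V + Z = -5 + 1 = -4; -4 ≥ -5 — satisfied.
(2) S = -8 is outside [-12, -10] — violated.
(3) |1 − (-8)| = 9 — satisfied.
(4) Y = 1 is odd — satisfied.
(5) S − Y = -8 − 1 = -9 — satisfied.
(6) S = -8, but -8 is required to differ — violated.
(7) Y = 1 > 0, so we need S ≤ -8; S = -8 ≤ -8 — satisfied.
(8) Z = Y = 1, not all different — violated.

No — constraints 2, 6, and 8 are not satisfied.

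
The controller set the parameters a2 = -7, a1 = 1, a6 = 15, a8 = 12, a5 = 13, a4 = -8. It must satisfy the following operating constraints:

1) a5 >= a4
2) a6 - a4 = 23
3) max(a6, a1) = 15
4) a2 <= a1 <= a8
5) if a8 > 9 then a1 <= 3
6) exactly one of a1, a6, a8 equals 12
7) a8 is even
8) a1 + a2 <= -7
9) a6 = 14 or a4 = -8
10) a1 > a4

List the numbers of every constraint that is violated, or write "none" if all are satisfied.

1) a5 = 13, a4 = -8; 13 ≥ -8 — satisfied.
2) a6 - a4 = 15 - (-8) = 23 — satisfied.
3) max(15, 1) = 15 — satisfied.
4) values -7 <= 1 <= 12 — satisfied.
5) a8 = 12 > 9, so we need a1 ≤ 3; a1 = 1 ≤ 3 — satisfied.
6) a1=1, a6=15, a8=12; 1 of them equals 12 — satisfied.
7) a8 = 12 is even — satisfied.
8) a1 + a2 = 1 + (-7) = -6; -6 > -7, bound -7 not met — violated.
9) a6 = 15 ≠ 14, but a4 = -8 = -8 (second disjunct) — satisfied.
10) a1 = 1, a4 = -8; 1 > -8 — satisfied.

The assignment fails constraint 8.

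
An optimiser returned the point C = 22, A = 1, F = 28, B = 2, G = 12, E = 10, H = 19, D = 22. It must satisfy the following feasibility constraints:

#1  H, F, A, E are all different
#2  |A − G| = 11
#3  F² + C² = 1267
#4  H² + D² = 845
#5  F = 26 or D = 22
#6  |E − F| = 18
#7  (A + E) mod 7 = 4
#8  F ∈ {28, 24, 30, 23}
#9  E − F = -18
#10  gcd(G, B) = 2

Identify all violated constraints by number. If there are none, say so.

Constraint 3 does not hold.

#1 values 19, 28, 1, 10 are pairwise distinct — holds.
#2 |1 − 12| = 11 — holds.
#3 F² + C² = 28² + 22² = 784 + 484 = 1268, not 1267 — does not hold.
#4 H² + D² = 19² + 22² = 361 + 484 = 845 — holds.
#5 F = 28 ≠ 26, but D = 22 = 22 (second disjunct) — holds.
#6 |10 − 28| = 18 — holds.
#7 A + E = 11; 11 mod 7 = 4 — holds.
#8 F = 28 is in {28, 24, 30, 23} — holds.
#9 E − F = 10 − 28 = -18 — holds.
#10 gcd(12, 2) = 2 — holds.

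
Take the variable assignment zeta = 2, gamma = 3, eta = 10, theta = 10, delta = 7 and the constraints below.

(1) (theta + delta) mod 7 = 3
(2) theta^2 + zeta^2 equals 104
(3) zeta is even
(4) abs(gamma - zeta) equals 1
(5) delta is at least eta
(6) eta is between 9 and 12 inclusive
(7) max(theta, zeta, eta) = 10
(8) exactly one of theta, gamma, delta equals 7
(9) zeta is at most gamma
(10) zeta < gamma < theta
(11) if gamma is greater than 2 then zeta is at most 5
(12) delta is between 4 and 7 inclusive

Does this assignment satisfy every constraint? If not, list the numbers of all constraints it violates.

The assignment fails constraint 5.

(1) theta + delta = 17; 17 mod 7 = 3 — OK.
(2) theta^2 + zeta^2 = 10^2 + 2^2 = 100 + 4 = 104 — OK.
(3) zeta = 2 is even — OK.
(4) abs(3 - 2) = 1 — OK.
(5) delta = 7, eta = 10; 7 < 10 (want ≥) — violated.
(6) eta = 10 lies in [9, 12] — OK.
(7) max(10, 2, 10) = 10 — OK.
(8) theta=10, gamma=3, delta=7; 1 of them equals 7 — OK.
(9) zeta = 2, gamma = 3; 2 ≤ 3 — OK.
(10) values 2 < 3 < 10 — OK.
(11) gamma = 3 > 2, so we need zeta ≤ 5; zeta = 2 ≤ 5 — OK.
(12) delta = 7 lies in [4, 7] — OK.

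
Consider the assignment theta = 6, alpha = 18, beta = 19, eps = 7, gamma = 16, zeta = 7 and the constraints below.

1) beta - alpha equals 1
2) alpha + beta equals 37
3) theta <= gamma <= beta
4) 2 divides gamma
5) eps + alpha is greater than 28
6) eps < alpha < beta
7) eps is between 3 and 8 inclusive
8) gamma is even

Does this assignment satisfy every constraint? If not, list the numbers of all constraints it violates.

1) beta - alpha = 19 - 18 = 1  ✓
2) alpha + beta = 18 + 19 = 37  ✓
3) values 6 <= 16 <= 19  ✓
4) 16 / 2 = 8, so 2 divides 16  ✓
5) eps + alpha = 7 + 18 = 25; 25 ≤ 28, bound 28 not met  ✗
6) values 7 < 18 < 19  ✓
7) eps = 7 lies in [3, 8]  ✓
8) gamma = 16 is even  ✓

No — constraint 5 is not satisfied.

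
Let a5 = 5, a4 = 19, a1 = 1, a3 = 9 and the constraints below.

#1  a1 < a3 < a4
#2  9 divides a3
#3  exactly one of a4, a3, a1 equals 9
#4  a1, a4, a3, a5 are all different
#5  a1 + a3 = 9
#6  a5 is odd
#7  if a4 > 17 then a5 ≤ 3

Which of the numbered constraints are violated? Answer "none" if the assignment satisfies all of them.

#1 values 1 < 9 < 19 — holds.
#2 9 / 9 = 1, so 9 divides 9 — holds.
#3 a4=19, a3=9, a1=1; 1 of them equals 9 — holds.
#4 values 1, 19, 9, 5 are pairwise distinct — holds.
#5 a1 + a3 = 1 + 9 = 10, not 9 — fails.
#6 a5 = 5 is odd — holds.
#7 a4 = 19 > 17, so we need a5 ≤ 3; but a5 = 5 > 3 — fails.

Violated: 5, 7.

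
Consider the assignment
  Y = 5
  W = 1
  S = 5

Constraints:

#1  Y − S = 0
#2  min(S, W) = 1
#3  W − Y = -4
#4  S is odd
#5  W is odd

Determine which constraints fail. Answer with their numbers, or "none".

All constraints are satisfied.

#1 Y − S = 5 − 5 = 0  ✔
#2 min(5, 1) = 1  ✔
#3 W − Y = 1 − 5 = -4  ✔
#4 S = 5 is odd  ✔
#5 W = 1 is odd  ✔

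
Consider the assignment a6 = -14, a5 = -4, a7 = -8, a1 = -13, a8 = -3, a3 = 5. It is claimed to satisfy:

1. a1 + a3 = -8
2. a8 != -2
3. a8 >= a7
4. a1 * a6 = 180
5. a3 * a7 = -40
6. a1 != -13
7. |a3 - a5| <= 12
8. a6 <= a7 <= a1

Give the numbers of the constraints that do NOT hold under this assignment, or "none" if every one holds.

Constraints 4, 6, and 8 do not hold.

1. a1 + a3 = -13 + 5 = -8 — holds.
2. a8 = -3, and -3 ≠ -2 — holds.
3. a8 = -3, a7 = -8; -3 ≥ -8 — holds.
4. a1 * a6 = -13 * (-14) = 182, not 180 — does not hold.
5. a3 * a7 = 5 * (-8) = -40 — holds.
6. a1 = -13, but -13 is required to differ — does not hold.
7. |5 - (-4)| = 9; 9 ≤ 12 — holds.
8. values -14, -8, -13; a7 = -8 is not <= a1 = -13 — does not hold.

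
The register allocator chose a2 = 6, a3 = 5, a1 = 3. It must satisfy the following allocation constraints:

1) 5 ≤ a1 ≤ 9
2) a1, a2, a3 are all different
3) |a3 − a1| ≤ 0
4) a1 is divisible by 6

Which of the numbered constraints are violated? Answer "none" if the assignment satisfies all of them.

No — constraints 1, 3, 4 are not satisfied.

1) a1 = 3 is outside [5, 9] — does not hold.
2) values 3, 6, 5 are pairwise distinct — holds.
3) |5 − 3| = 2; 2 > 0, exceeds bound 0 — does not hold.
4) 3 = 6×0 + 3, so 6 does not divide 3 — does not hold.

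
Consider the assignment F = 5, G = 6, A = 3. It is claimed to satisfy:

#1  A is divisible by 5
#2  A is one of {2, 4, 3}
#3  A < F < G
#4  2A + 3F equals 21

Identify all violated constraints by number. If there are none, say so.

The assignment fails constraint 1.

#1 3 = 5*0 + 3, so 5 does not divide 3  FAIL
#2 A = 3 is in {2, 4, 3}  OK
#3 values 3 < 5 < 6  OK
#4 2A + 3F = 2(3) + 3(5) = 21  OK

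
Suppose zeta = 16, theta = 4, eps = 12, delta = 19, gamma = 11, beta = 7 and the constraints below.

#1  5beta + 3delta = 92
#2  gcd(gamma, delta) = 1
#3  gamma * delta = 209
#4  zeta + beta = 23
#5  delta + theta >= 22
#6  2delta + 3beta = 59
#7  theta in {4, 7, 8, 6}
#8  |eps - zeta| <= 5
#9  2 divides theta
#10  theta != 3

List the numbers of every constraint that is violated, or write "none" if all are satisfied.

No violations.

#1 5beta + 3delta = 5(7) + 3(19) = 92 — satisfied.
#2 gcd(11, 19) = 1 — satisfied.
#3 gamma * delta = 11 * 19 = 209 — satisfied.
#4 zeta + beta = 16 + 7 = 23 — satisfied.
#5 delta + theta = 19 + 4 = 23; 23 ≥ 22 — satisfied.
#6 2delta + 3beta = 2(19) + 3(7) = 59 — satisfied.
#7 theta = 4 is in {4, 7, 8, 6} — satisfied.
#8 |12 - 16| = 4; 4 ≤ 5 — satisfied.
#9 4 / 2 = 2, so 2 divides 4 — satisfied.
#10 theta = 4, and 4 ≠ 3 — satisfied.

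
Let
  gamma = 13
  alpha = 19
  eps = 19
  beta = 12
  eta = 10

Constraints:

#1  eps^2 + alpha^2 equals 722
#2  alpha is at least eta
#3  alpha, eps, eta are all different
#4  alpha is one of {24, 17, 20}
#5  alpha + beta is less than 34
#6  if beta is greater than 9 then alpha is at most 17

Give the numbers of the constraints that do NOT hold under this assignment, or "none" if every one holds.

Constraints 3, 4, and 6 do not hold.

#1 eps^2 + alpha^2 = 19^2 + 19^2 = 361 + 361 = 722 — holds.
#2 alpha = 19, eta = 10; 19 ≥ 10 — holds.
#3 alpha = eps = 19, not all different — does not hold.
#4 alpha = 19 is not in {24, 17, 20} — does not hold.
#5 alpha + beta = 19 + 12 = 31; 31 < 34 — holds.
#6 beta = 12 > 9, so we need alpha ≤ 17; but alpha = 19 > 17 — does not hold.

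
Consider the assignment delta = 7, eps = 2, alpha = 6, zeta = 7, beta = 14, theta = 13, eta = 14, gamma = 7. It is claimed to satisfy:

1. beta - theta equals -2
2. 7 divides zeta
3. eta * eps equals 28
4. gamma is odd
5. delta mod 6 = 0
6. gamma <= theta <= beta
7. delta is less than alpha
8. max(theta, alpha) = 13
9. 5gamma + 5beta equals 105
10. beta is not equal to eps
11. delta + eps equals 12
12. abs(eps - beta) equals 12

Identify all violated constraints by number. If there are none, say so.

1. beta - theta = 14 - 13 = 1, not -2 — violated.
2. 7 / 7 = 1, so 7 divides 7 — OK.
3. eta * eps = 14 * 2 = 28 — OK.
4. gamma = 7 is odd — OK.
5. 7 mod 6 = 1, not 0 — violated.
6. values 7 <= 13 <= 14 — OK.
7. delta = 7, alpha = 6; 7 ≥ 6 (want <) — violated.
8. max(13, 6) = 13 — OK.
9. 5gamma + 5beta = 5(7) + 5(14) = 105 — OK.
10. beta = 14, eps = 2; distinct — OK.
11. delta + eps = 7 + 2 = 9, not 12 — violated.
12. abs(2 - 14) = 12 — OK.

No — constraints 1, 5, 7, and 11 are not satisfied.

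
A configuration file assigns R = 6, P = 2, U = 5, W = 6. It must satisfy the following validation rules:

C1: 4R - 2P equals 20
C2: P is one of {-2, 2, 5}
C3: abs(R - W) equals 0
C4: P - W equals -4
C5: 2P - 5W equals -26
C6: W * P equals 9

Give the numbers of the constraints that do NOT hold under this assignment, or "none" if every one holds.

No — constraint 6 is not satisfied.

C1: 4R - 2P = 4(6) - 2(2) = 20  yes
C2: P = 2 is in {-2, 2, 5}  yes
C3: abs(6 - 6) = 0  yes
C4: P - W = 2 - 6 = -4  yes
C5: 2P - 5W = 2(2) - 5(6) = -26  yes
C6: W * P = 6 * 2 = 12, not 9  no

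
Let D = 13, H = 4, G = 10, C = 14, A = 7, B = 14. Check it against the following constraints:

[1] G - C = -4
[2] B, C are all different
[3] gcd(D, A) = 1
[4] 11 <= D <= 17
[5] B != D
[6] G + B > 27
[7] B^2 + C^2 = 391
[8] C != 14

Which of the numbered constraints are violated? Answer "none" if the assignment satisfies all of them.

[1] G - C = 10 - 14 = -4 — OK.
[2] B = C = 14, not all different — violated.
[3] gcd(13, 7) = 1 — OK.
[4] D = 13 lies in [11, 17] — OK.
[5] B = 14, D = 13; distinct — OK.
[6] G + B = 10 + 14 = 24; 24 ≤ 27, bound 27 not met — violated.
[7] B^2 + C^2 = 14^2 + 14^2 = 196 + 196 = 392, not 391 — violated.
[8] C = 14, but 14 is required to differ — violated.

The assignment fails constraints 2, 6, 7, and 8.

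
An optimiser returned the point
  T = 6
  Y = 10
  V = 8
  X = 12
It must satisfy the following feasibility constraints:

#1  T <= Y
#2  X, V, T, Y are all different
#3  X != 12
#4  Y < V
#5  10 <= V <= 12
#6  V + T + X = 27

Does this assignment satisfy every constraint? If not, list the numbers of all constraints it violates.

#1 T = 6, Y = 10; 6 ≤ 10  true
#2 values 12, 8, 6, 10 are pairwise distinct  true
#3 X = 12, but 12 is required to differ  false
#4 Y = 10, V = 8; 10 ≥ 8 (want <)  false
#5 V = 8 is outside [10, 12]  false
#6 V + T + X = 8 + 6 + 12 = 26, not 27  false

No — constraints 3, 4, 5, 6 are not satisfied.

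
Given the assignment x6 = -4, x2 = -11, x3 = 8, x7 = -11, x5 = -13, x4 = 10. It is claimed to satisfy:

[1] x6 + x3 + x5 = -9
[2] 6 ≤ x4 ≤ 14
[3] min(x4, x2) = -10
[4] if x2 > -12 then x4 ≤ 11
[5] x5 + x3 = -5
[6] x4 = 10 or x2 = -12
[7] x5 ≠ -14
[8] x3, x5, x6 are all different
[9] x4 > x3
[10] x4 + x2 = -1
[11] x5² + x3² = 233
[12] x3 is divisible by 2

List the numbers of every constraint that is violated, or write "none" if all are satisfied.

[1] x6 + x3 + x5 = -4 + 8 + (-13) = -9  holds
[2] x4 = 10 lies in [6, 14]  holds
[3] min(10, -11) = -11, not -10  fails
[4] x2 = -11 > -12, so we need x4 ≤ 11; x4 = 10 ≤ 11  holds
[5] x5 + x3 = -13 + 8 = -5  holds
[6] x4 = 10 = 10 (first disjunct)  holds
[7] x5 = -13, and -13 ≠ -14  holds
[8] values 8, -13, -4 are pairwise distinct  holds
[9] x4 = 10, x3 = 8; 10 > 8  holds
[10] x4 + x2 = 10 + (-11) = -1  holds
[11] x5² + x3² = (-13)² + 8² = 169 + 64 = 233  holds
[12] 8 / 2 = 4, so 2 divides 8  holds

No — constraint 3 is not satisfied.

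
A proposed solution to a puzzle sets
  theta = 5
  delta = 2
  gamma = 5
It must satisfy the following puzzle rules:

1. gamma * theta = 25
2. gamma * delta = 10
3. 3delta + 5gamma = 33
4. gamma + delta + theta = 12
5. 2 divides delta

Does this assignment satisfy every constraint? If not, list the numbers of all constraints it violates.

1. gamma * theta = 5 * 5 = 25  true
2. gamma * delta = 5 * 2 = 10  true
3. 3delta + 5gamma = 3(2) + 5(5) = 31, not 33  false
4. gamma + delta + theta = 5 + 2 + 5 = 12  true
5. 2 / 2 = 1, so 2 divides 2  true

Constraint 3 does not hold.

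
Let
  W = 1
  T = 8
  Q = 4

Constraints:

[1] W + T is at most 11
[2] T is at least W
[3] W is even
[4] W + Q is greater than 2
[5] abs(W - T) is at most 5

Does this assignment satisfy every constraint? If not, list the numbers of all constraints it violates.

[1] W + T = 1 + 8 = 9; 9 ≤ 11 — holds.
[2] T = 8, W = 1; 8 ≥ 1 — holds.
[3] W = 1 is odd — fails.
[4] W + Q = 1 + 4 = 5; 5 > 2 — holds.
[5] abs(1 - 8) = 7; 7 > 5, exceeds bound 5 — fails.

Constraints 3, 5 do not hold.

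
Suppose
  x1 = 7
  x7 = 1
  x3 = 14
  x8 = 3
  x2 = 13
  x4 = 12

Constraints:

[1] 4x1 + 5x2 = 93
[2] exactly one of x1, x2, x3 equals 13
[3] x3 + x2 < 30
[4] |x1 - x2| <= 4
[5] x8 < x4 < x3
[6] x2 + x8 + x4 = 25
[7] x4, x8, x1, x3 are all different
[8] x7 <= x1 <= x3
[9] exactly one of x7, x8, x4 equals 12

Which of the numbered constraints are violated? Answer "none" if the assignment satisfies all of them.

Violated: 4 and 6.

[1] 4x1 + 5x2 = 4(7) + 5(13) = 93  holds
[2] x1=7, x2=13, x3=14; 1 of them equals 13  holds
[3] x3 + x2 = 14 + 13 = 27; 27 < 30  holds
[4] |7 - 13| = 6; 6 > 4, exceeds bound 4  fails
[5] values 3 < 12 < 14  holds
[6] x2 + x8 + x4 = 13 + 3 + 12 = 28, not 25  fails
[7] values 12, 3, 7, 14 are pairwise distinct  holds
[8] values 1 <= 7 <= 14  holds
[9] x7=1, x8=3, x4=12; 1 of them equals 12  holds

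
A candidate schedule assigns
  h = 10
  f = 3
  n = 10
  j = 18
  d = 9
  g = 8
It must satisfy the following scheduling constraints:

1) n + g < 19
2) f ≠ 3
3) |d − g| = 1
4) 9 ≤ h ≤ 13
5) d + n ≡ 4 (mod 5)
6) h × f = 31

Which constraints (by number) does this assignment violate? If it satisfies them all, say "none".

1) n + g = 10 + 8 = 18; 18 < 19 — satisfied.
2) f = 3, but 3 is required to differ — violated.
3) |9 − 8| = 1 — satisfied.
4) h = 10 lies in [9, 13] — satisfied.
5) d + n = 19; 19 mod 5 = 4 — satisfied.
6) h × f = 10 × 3 = 30, not 31 — violated.

Constraints 2, 6 do not hold.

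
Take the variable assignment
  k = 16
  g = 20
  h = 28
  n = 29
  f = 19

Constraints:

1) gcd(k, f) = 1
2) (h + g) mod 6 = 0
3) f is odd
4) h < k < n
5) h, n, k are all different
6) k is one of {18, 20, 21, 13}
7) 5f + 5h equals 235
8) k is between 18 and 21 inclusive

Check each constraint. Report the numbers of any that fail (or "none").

1) gcd(16, 19) = 1 — OK.
2) h + g = 48; 48 mod 6 = 0 — OK.
3) f = 19 is odd — OK.
4) values 28, 16, 29; h = 28 is not < k = 16 — violated.
5) values 28, 29, 16 are pairwise distinct — OK.
6) k = 16 is not in {18, 20, 21, 13} — violated.
7) 5f + 5h = 5(19) + 5(28) = 235 — OK.
8) k = 16 is outside [18, 21] — violated.

Violated: 4, 6, 8.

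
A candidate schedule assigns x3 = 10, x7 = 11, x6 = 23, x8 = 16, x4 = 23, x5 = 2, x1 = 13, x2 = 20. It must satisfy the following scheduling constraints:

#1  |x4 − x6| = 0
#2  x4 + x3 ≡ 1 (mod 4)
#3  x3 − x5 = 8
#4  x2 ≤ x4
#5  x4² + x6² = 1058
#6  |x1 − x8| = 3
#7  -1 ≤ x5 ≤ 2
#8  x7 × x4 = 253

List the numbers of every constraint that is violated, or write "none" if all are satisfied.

No violations.

#1 |23 − 23| = 0 — OK.
#2 x4 + x3 = 33; 33 mod 4 = 1 — OK.
#3 x3 − x5 = 10 − 2 = 8 — OK.
#4 x2 = 20, x4 = 23; 20 ≤ 23 — OK.
#5 x4² + x6² = 23² + 23² = 529 + 529 = 1058 — OK.
#6 |13 − 16| = 3 — OK.
#7 x5 = 2 lies in [-1, 2] — OK.
#8 x7 × x4 = 11 × 23 = 253 — OK.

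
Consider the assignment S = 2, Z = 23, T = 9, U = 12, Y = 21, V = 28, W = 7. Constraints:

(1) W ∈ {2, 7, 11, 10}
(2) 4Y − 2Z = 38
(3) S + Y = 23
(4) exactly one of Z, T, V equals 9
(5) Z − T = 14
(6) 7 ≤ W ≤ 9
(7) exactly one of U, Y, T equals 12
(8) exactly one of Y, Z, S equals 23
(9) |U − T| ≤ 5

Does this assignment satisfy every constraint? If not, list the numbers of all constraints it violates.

(1) W = 7 is in {2, 7, 11, 10}  ✔
(2) 4Y − 2Z = 4(21) − 2(23) = 38  ✔
(3) S + Y = 2 + 21 = 23  ✔
(4) Z=23, T=9, V=28; 1 of them equals 9  ✔
(5) Z − T = 23 − 9 = 14  ✔
(6) W = 7 lies in [7, 9]  ✔
(7) U=12, Y=21, T=9; 1 of them equals 12  ✔
(8) Y=21, Z=23, S=2; 1 of them equals 23  ✔
(9) |12 − 9| = 3; 3 ≤ 5  ✔

The assignment satisfies every constraint.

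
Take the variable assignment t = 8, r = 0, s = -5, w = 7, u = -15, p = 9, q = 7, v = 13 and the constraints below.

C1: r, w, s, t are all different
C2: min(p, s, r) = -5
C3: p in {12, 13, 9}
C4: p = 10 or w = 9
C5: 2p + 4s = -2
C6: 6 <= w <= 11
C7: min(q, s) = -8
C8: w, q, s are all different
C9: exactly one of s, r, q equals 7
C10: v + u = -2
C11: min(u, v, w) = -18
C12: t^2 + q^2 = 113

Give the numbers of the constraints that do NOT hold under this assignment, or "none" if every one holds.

Constraints 4, 7, 8, and 11 are violated.

C1: values 0, 7, -5, 8 are pairwise distinct  true
C2: min(9, -5, 0) = -5  true
C3: p = 9 is in {12, 13, 9}  true
C4: p = 9 ≠ 10 and w = 7 ≠ 9; both disjuncts false  false
C5: 2p + 4s = 2(9) + 4(-5) = -2  true
C6: w = 7 lies in [6, 11]  true
C7: min(7, -5) = -5, not -8  false
C8: w = q = 7, not all different  false
C9: s=-5, r=0, q=7; 1 of them equals 7  true
C10: v + u = 13 + (-15) = -2  true
C11: min(-15, 13, 7) = -15, not -18  false
C12: t^2 + q^2 = 8^2 + 7^2 = 64 + 49 = 113  true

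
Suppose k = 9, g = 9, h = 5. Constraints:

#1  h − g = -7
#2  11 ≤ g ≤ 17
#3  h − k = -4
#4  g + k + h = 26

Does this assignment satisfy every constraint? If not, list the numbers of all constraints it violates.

No — constraints 1, 2, and 4 are not satisfied.

#1 h − g = 5 − 9 = -4, not -7 — violated.
#2 g = 9 is outside [11, 17] — violated.
#3 h − k = 5 − 9 = -4 — satisfied.
#4 g + k + h = 9 + 9 + 5 = 23, not 26 — violated.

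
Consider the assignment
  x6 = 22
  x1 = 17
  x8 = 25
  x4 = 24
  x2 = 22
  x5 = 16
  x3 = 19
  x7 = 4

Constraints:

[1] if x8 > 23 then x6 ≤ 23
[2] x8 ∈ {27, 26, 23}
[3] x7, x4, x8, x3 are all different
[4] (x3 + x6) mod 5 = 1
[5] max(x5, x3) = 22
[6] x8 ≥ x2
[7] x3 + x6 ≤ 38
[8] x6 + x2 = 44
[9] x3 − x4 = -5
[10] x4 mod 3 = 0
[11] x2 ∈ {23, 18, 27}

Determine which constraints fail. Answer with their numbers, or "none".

Constraints 2, 5, 7, and 11 are violated.

[1] x8 = 25 > 23, so we need x6 ≤ 23; x6 = 22 ≤ 23 — satisfied.
[2] x8 = 25 is not in {27, 26, 23} — violated.
[3] values 4, 24, 25, 19 are pairwise distinct — satisfied.
[4] x3 + x6 = 41; 41 mod 5 = 1 — satisfied.
[5] max(16, 19) = 19, not 22 — violated.
[6] x8 = 25, x2 = 22; 25 ≥ 22 — satisfied.
[7] x3 + x6 = 19 + 22 = 41; 41 > 38, bound 38 not met — violated.
[8] x6 + x2 = 22 + 22 = 44 — satisfied.
[9] x3 − x4 = 19 − 24 = -5 — satisfied.
[10] 24 mod 3 = 0 — satisfied.
[11] x2 = 22 is not in {23, 18, 27} — violated.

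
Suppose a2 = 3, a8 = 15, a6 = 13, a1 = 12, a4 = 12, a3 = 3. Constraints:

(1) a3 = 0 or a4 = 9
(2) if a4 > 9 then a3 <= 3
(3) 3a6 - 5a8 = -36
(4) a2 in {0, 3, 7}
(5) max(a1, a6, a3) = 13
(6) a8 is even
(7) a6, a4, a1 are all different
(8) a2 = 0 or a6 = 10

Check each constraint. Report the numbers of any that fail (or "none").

(1) a3 = 3 ≠ 0 and a4 = 12 ≠ 9; both disjuncts false — does not hold.
(2) a4 = 12 > 9, so we need a3 ≤ 3; a3 = 3 ≤ 3 — holds.
(3) 3a6 - 5a8 = 3(13) - 5(15) = -36 — holds.
(4) a2 = 3 is in {0, 3, 7} — holds.
(5) max(12, 13, 3) = 13 — holds.
(6) a8 = 15 is odd — does not hold.
(7) a4 = a1 = 12, not all different — does not hold.
(8) a2 = 3 ≠ 0 and a6 = 13 ≠ 10; both disjuncts false — does not hold.

No — constraints 1, 6, 7, and 8 are not satisfied.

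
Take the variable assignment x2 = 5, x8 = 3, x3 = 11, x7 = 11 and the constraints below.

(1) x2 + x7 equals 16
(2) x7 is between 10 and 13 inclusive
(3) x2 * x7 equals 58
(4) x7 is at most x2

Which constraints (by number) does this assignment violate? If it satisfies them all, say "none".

Constraints 3 and 4 are violated.

(1) x2 + x7 = 5 + 11 = 16 — holds.
(2) x7 = 11 lies in [10, 13] — holds.
(3) x2 * x7 = 5 * 11 = 55, not 58 — does not hold.
(4) x7 = 11, x2 = 5; 11 > 5 (want ≤) — does not hold.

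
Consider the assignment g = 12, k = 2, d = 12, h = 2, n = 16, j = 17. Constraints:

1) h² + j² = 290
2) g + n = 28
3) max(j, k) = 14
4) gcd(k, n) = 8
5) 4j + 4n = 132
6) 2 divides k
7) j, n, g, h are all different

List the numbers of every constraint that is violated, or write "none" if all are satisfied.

Constraints 1, 3, 4 do not hold.

1) h² + j² = 2² + 17² = 4 + 289 = 293, not 290 — violated.
2) g + n = 12 + 16 = 28 — OK.
3) max(17, 2) = 17, not 14 — violated.
4) gcd(2, 16) = 2, not 8 — violated.
5) 4j + 4n = 4(17) + 4(16) = 132 — OK.
6) 2 / 2 = 1, so 2 divides 2 — OK.
7) values 17, 16, 12, 2 are pairwise distinct — OK.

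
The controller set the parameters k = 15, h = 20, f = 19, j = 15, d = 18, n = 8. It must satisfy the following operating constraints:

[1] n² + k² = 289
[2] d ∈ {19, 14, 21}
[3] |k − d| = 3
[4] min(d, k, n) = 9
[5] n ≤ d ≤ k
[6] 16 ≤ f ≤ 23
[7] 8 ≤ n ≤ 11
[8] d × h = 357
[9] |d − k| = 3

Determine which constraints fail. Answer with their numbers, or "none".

No — constraints 2, 4, 5, and 8 are not satisfied.

[1] n² + k² = 8² + 15² = 64 + 225 = 289  OK
[2] d = 18 is not in {19, 14, 21}  FAIL
[3] |15 − 18| = 3  OK
[4] min(18, 15, 8) = 8, not 9  FAIL
[5] values 8, 18, 15; d = 18 is not ≤ k = 15  FAIL
[6] f = 19 lies in [16, 23]  OK
[7] n = 8 lies in [8, 11]  OK
[8] d × h = 18 × 20 = 360, not 357  FAIL
[9] |18 − 15| = 3  OK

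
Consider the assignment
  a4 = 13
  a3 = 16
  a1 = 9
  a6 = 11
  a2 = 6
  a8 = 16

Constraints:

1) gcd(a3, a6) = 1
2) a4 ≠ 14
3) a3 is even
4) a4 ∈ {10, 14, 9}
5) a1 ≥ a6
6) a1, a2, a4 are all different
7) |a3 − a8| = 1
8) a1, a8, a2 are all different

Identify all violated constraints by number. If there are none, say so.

1) gcd(16, 11) = 1 — holds.
2) a4 = 13, and 13 ≠ 14 — holds.
3) a3 = 16 is even — holds.
4) a4 = 13 is not in {10, 14, 9} — does not hold.
5) a1 = 9, a6 = 11; 9 < 11 (want ≥) — does not hold.
6) values 9, 6, 13 are pairwise distinct — holds.
7) |16 − 16| = 0, not 1 — does not hold.
8) values 9, 16, 6 are pairwise distinct — holds.

Violated: 4, 5, and 7.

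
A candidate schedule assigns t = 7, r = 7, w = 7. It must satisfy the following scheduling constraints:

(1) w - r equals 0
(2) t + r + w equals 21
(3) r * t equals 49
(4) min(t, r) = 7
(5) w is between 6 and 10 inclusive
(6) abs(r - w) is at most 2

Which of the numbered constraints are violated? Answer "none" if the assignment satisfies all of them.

All constraints are satisfied.

(1) w - r = 7 - 7 = 0  ✔
(2) t + r + w = 7 + 7 + 7 = 21  ✔
(3) r * t = 7 * 7 = 49  ✔
(4) min(7, 7) = 7  ✔
(5) w = 7 lies in [6, 10]  ✔
(6) abs(7 - 7) = 0; 0 ≤ 2  ✔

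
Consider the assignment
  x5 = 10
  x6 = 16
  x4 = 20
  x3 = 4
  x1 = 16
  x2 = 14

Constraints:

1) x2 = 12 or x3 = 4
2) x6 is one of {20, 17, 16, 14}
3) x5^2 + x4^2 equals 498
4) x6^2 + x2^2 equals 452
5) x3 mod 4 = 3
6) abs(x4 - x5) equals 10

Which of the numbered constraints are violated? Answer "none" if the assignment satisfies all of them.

Constraints 3 and 5 are violated.

1) x2 = 14 ≠ 12, but x3 = 4 = 4 (second disjunct) — holds.
2) x6 = 16 is in {20, 17, 16, 14} — holds.
3) x5^2 + x4^2 = 10^2 + 20^2 = 100 + 400 = 500, not 498 — fails.
4) x6^2 + x2^2 = 16^2 + 14^2 = 256 + 196 = 452 — holds.
5) 4 mod 4 = 0, not 3 — fails.
6) abs(20 - 10) = 10 — holds.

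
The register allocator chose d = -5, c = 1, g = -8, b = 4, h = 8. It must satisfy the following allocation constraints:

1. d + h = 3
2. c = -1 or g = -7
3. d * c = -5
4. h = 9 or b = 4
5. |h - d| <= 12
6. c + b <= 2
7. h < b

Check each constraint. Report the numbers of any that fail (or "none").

Violated: 2, 5, 6, 7.

1. d + h = -5 + 8 = 3  yes
2. c = 1 ≠ -1 and g = -8 ≠ -7; both disjuncts false  no
3. d * c = -5 * 1 = -5  yes
4. h = 8 ≠ 9, but b = 4 = 4 (second disjunct)  yes
5. |8 - (-5)| = 13; 13 > 12, exceeds bound 12  no
6. c + b = 1 + 4 = 5; 5 > 2, bound 2 not met  no
7. h = 8, b = 4; 8 ≥ 4 (want <)  no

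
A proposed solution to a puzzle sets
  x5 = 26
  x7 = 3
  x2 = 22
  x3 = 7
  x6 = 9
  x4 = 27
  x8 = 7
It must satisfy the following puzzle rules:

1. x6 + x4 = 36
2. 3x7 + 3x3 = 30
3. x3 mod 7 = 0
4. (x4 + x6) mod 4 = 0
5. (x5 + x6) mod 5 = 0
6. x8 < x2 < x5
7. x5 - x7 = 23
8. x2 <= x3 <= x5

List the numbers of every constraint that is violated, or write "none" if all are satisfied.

1. x6 + x4 = 9 + 27 = 36 — holds.
2. 3x7 + 3x3 = 3(3) + 3(7) = 30 — holds.
3. 7 mod 7 = 0 — holds.
4. x4 + x6 = 36; 36 mod 4 = 0 — holds.
5. x5 + x6 = 35; 35 mod 5 = 0 — holds.
6. values 7 < 22 < 26 — holds.
7. x5 - x7 = 26 - 3 = 23 — holds.
8. values 22, 7, 26; x2 = 22 is not <= x3 = 7 — does not hold.

Constraint 8 is violated.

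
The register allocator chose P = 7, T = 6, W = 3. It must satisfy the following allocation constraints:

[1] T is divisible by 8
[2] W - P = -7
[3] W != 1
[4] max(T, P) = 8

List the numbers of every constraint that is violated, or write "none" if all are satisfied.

The assignment fails constraints 1, 2, 4.

[1] 6 = 8*0 + 6, so 8 does not divide 6 — violated.
[2] W - P = 3 - 7 = -4, not -7 — violated.
[3] W = 3, and 3 ≠ 1 — satisfied.
[4] max(6, 7) = 7, not 8 — violated.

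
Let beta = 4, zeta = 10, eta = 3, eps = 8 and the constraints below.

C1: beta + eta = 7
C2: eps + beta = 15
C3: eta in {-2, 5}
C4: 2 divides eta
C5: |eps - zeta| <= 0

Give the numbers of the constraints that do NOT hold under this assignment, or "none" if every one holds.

C1: beta + eta = 4 + 3 = 7  holds
C2: eps + beta = 8 + 4 = 12, not 15  fails
C3: eta = 3 is not in {-2, 5}  fails
C4: 3 = 2*1 + 1, so 2 does not divide 3  fails
C5: |8 - 10| = 2; 2 > 0, exceeds bound 0  fails

Violated: 2, 3, 4, and 5.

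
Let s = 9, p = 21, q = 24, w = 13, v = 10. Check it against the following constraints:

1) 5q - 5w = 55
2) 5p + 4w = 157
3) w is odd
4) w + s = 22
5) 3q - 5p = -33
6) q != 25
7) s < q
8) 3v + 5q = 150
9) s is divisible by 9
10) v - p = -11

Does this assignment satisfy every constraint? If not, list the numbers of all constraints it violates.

1) 5q - 5w = 5(24) - 5(13) = 55  OK
2) 5p + 4w = 5(21) + 4(13) = 157  OK
3) w = 13 is odd  OK
4) w + s = 13 + 9 = 22  OK
5) 3q - 5p = 3(24) - 5(21) = -33  OK
6) q = 24, and 24 ≠ 25  OK
7) s = 9, q = 24; 9 < 24  OK
8) 3v + 5q = 3(10) + 5(24) = 150  OK
9) 9 / 9 = 1, so 9 divides 9  OK
10) v - p = 10 - 21 = -11  OK

Yes — all constraints hold.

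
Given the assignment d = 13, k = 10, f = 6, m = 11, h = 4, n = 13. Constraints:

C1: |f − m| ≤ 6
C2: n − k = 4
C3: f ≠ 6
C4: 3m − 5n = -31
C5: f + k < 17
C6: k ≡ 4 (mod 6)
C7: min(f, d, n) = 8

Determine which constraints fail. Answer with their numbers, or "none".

Constraints 2, 3, 4, and 7 are violated.

C1: |6 − 11| = 5; 5 ≤ 6  true
C2: n − k = 13 − 10 = 3, not 4  false
C3: f = 6, but 6 is required to differ  false
C4: 3m − 5n = 3(11) − 5(13) = -32, not -31  false
C5: f + k = 6 + 10 = 16; 16 < 17  true
C6: 10 mod 6 = 4  true
C7: min(6, 13, 13) = 6, not 8  false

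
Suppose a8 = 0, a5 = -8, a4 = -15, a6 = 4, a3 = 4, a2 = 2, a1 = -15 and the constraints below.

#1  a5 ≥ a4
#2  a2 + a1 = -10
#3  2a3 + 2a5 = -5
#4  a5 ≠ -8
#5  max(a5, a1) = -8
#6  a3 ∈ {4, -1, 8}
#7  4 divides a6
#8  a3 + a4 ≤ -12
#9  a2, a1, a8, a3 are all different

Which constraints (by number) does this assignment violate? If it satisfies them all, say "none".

#1 a5 = -8, a4 = -15; -8 ≥ -15  ✔
#2 a2 + a1 = 2 + (-15) = -13, not -10  ✘
#3 2a3 + 2a5 = 2(4) + 2(-8) = -8, not -5  ✘
#4 a5 = -8, but -8 is required to differ  ✘
#5 max(-8, -15) = -8  ✔
#6 a3 = 4 is in {4, -1, 8}  ✔
#7 4 / 4 = 1, so 4 divides 4  ✔
#8 a3 + a4 = 4 + (-15) = -11; -11 > -12, bound -12 not met  ✘
#9 values 2, -15, 0, 4 are pairwise distinct  ✔

Violated: 2, 3, 4, 8.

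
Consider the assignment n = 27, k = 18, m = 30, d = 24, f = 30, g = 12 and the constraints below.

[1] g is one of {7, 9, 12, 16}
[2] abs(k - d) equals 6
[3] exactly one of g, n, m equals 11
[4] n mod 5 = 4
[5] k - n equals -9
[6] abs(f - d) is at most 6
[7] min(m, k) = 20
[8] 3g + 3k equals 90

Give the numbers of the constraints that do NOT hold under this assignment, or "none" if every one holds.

Constraints 3, 4, and 7 do not hold.

[1] g = 12 is in {7, 9, 12, 16} — holds.
[2] abs(18 - 24) = 6 — holds.
[3] g=12, n=27, m=30; 0 of them equal 11, not exactly one — does not hold.
[4] 27 mod 5 = 2, not 4 — does not hold.
[5] k - n = 18 - 27 = -9 — holds.
[6] abs(30 - 24) = 6; 6 ≤ 6 — holds.
[7] min(30, 18) = 18, not 20 — does not hold.
[8] 3g + 3k = 3(12) + 3(18) = 90 — holds.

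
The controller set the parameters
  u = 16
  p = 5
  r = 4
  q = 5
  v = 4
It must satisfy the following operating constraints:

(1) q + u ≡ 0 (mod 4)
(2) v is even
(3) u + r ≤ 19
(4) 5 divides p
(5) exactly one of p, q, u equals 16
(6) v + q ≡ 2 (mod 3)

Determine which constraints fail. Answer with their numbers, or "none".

(1) q + u = 21; 21 mod 4 = 1, not 0  fails
(2) v = 4 is even  holds
(3) u + r = 16 + 4 = 20; 20 > 19, bound 19 not met  fails
(4) 5 / 5 = 1, so 5 divides 5  holds
(5) p=5, q=5, u=16; 1 of them equals 16  holds
(6) v + q = 9; 9 mod 3 = 0, not 2  fails

No — constraints 1, 3, and 6 are not satisfied.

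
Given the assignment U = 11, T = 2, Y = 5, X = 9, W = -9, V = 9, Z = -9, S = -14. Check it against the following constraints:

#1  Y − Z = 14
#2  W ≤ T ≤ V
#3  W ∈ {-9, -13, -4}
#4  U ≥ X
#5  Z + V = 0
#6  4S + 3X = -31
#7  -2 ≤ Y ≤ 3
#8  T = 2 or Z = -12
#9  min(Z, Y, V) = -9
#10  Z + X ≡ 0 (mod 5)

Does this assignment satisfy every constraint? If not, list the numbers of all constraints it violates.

#1 Y − Z = 5 − (-9) = 14 — holds.
#2 values -9 ≤ 2 ≤ 9 — holds.
#3 W = -9 is in {-9, -13, -4} — holds.
#4 U = 11, X = 9; 11 ≥ 9 — holds.
#5 Z + V = -9 + 9 = 0 — holds.
#6 4S + 3X = 4(-14) + 3(9) = -29, not -31 — does not hold.
#7 Y = 5 is outside [-2, 3] — does not hold.
#8 T = 2 = 2 (first disjunct) — holds.
#9 min(-9, 5, 9) = -9 — holds.
#10 Z + X = 0; 0 mod 5 = 0 — holds.

No — constraints 6 and 7 are not satisfied.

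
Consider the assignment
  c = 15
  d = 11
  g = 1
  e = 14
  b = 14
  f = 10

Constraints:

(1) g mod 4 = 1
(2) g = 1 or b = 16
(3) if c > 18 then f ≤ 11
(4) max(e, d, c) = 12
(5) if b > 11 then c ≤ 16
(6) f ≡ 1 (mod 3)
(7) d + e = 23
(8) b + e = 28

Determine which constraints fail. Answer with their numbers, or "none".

Constraints 4 and 7 do not hold.

(1) 1 mod 4 = 1 — holds.
(2) g = 1 = 1 (first disjunct) — holds.
(3) c = 15, not > 18; antecedent false, conditional vacuously true — holds.
(4) max(14, 11, 15) = 15, not 12 — does not hold.
(5) b = 14 > 11, so we need c ≤ 16; c = 15 ≤ 16 — holds.
(6) 10 mod 3 = 1 — holds.
(7) d + e = 11 + 14 = 25, not 23 — does not hold.
(8) b + e = 14 + 14 = 28 — holds.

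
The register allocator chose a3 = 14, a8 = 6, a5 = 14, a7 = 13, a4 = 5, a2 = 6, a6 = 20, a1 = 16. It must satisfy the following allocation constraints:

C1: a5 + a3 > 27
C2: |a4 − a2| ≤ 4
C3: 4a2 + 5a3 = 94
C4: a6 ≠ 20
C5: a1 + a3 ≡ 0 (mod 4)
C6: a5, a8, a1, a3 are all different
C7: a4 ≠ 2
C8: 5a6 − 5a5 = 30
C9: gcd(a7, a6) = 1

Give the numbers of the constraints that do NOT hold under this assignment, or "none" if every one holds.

The assignment fails constraints 4, 5, and 6.

C1: a5 + a3 = 14 + 14 = 28; 28 > 27  ✔
C2: |5 − 6| = 1; 1 ≤ 4  ✔
C3: 4a2 + 5a3 = 4(6) + 5(14) = 94  ✔
C4: a6 = 20, but 20 is required to differ  ✘
C5: a1 + a3 = 30; 30 mod 4 = 2, not 0  ✘
C6: a5 = a3 = 14, not all different  ✘
C7: a4 = 5, and 5 ≠ 2  ✔
C8: 5a6 − 5a5 = 5(20) − 5(14) = 30  ✔
C9: gcd(13, 20) = 1  ✔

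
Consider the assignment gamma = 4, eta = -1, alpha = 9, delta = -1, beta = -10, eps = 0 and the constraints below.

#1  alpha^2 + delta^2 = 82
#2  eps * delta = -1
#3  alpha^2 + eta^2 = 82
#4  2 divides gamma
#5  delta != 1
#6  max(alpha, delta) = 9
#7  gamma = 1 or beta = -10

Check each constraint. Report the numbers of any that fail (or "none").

Violated: 2.

#1 alpha^2 + delta^2 = 9^2 + (-1)^2 = 81 + 1 = 82  OK
#2 eps * delta = 0 * (-1) = 0, not -1  FAIL
#3 alpha^2 + eta^2 = 9^2 + (-1)^2 = 81 + 1 = 82  OK
#4 4 / 2 = 2, so 2 divides 4  OK
#5 delta = -1, and -1 ≠ 1  OK
#6 max(9, -1) = 9  OK
#7 gamma = 4 ≠ 1, but beta = -10 = -10 (second disjunct)  OK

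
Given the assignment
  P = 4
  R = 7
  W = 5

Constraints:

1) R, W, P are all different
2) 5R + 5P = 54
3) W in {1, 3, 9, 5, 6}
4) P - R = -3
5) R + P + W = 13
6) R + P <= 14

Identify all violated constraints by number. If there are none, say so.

Violated: 2 and 5.

1) values 7, 5, 4 are pairwise distinct — holds.
2) 5R + 5P = 5(7) + 5(4) = 55, not 54 — does not hold.
3) W = 5 is in {1, 3, 9, 5, 6} — holds.
4) P - R = 4 - 7 = -3 — holds.
5) R + P + W = 7 + 4 + 5 = 16, not 13 — does not hold.
6) R + P = 7 + 4 = 11; 11 ≤ 14 — holds.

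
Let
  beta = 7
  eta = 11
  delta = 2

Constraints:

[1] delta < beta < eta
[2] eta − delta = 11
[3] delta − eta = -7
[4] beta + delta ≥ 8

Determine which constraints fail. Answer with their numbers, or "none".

Violated: 2 and 3.

[1] values 2 < 7 < 11 — OK.
[2] eta − delta = 11 − 2 = 9, not 11 — violated.
[3] delta − eta = 2 − 11 = -9, not -7 — violated.
[4] beta + delta = 7 + 2 = 9; 9 ≥ 8 — OK.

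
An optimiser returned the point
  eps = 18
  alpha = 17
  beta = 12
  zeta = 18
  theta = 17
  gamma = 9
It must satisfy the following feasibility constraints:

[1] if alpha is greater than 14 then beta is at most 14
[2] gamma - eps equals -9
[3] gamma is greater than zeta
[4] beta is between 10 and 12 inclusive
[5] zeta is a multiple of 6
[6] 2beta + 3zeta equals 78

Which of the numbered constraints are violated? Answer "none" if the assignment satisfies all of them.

[1] alpha = 17 > 14, so we need beta ≤ 14; beta = 12 ≤ 14 — holds.
[2] gamma - eps = 9 - 18 = -9 — holds.
[3] gamma = 9, zeta = 18; 9 ≤ 18 (want >) — fails.
[4] beta = 12 lies in [10, 12] — holds.
[5] 18 / 6 = 3, so 6 divides 18 — holds.
[6] 2beta + 3zeta = 2(12) + 3(18) = 78 — holds.

No — constraint 3 is not satisfied.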